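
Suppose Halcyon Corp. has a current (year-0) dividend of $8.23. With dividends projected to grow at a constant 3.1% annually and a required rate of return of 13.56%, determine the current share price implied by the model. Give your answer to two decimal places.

$81.12

Gordon growth model: P₀ = D₁/(r − g). D₁ = 8.23 × (1 + 0.031) = 8.4851.
P₀ = 8.4851 / (0.1356 − 0.031) = 8.4851 / 0.1046 = 81.1198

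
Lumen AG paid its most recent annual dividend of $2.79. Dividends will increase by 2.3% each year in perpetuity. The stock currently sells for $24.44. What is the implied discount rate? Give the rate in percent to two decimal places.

Rearranging the constant-growth DDM: r = D₁/P₀ + g.
D₁ = 2.79 × (1 + 0.023) = 2.8542.
r = 2.8542 / 24.44 + 0.023 = 0.11678 + 0.023 = 0.13978

13.98%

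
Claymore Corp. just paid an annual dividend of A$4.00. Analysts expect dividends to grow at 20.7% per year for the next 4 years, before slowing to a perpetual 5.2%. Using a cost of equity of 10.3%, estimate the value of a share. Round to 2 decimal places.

Two-stage DDM. Project D₁…D_4 at 0.207, terminal growth 0.052, discount at r = 0.103.
D_1 = 4.8280
D_2 = 5.8274
D_3 = 7.0337
D_4 = 8.4896
Terminal value at t=4: TV = D_5/(r−g) = 8.9311/(0.103−0.052) = 175.1196
P₀ = 4.8280/(1+0.103)^1 + 5.8274/(1+0.103)^2 + 7.0337/(1+0.103)^3 + 8.4896/(1+0.103)^4 + 175.1196/(1+0.103)^4 = 138.4573

A$138.46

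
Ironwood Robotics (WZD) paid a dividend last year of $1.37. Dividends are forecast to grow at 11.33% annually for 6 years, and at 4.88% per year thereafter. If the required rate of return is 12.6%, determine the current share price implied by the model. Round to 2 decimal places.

Two-stage DDM. Project D₁…D_6 at 0.1133, terminal growth 0.0488, discount at r = 0.126.
D_1 = 1.5252
D_2 = 1.6980
D_3 = 1.8904
D_4 = 2.1046
D_5 = 2.3431
D_6 = 2.6085
Terminal value at t=6: TV = D_7/(r−g) = 2.7358/(0.126−0.0488) = 35.4380
P₀ = 1.5252/(1+0.126)^1 + 1.6980/(1+0.126)^2 + 1.8904/(1+0.126)^3 + 2.1046/(1+0.126)^4 + 2.3431/(1+0.126)^5 + 2.6085/(1+0.126)^6 + 35.4380/(1+0.126)^6 = 25.2891

$25.29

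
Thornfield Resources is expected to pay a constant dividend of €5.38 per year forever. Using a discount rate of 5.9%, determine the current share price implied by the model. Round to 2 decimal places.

€91.19

Zero-growth DDM (perpetuity): P₀ = D/r = 5.38 / 0.059 = 91.1864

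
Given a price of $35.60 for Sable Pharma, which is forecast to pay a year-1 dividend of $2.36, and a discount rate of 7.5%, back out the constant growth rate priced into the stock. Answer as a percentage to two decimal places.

0.87%

From P₀ = D₁/(r − g), the implied growth is g = r − D₁/P₀.
g = 0.075 − 2.36/35.60 = 0.075 − 0.06629 = 0.00871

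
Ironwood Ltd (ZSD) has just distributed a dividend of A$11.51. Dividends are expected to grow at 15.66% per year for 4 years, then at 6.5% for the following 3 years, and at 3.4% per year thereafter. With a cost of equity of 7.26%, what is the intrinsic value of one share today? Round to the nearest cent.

A$509.88

Three-stage DDM. Project D₁…D_7; terminal Gordon value at t=7 with g = 0.034; discount at r = 0.0726.
D_1 = 13.3125
D_2 = 15.3972
D_3 = 17.8084
D_4 = 20.5972
D_5 = 21.9360
D_6 = 23.3619
D_7 = 24.8804
TV_7 = 25.7263/(0.0726−0.034) = 666.4846
P₀ = Σ Dₜ/(1+r)ᵗ + TV_7/(1+r)^7 = 509.8761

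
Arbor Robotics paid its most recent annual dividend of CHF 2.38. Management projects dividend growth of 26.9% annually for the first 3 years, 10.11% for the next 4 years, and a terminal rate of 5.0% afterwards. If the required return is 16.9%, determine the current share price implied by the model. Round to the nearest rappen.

Three-stage DDM. Project D₁…D_7; terminal Gordon value at t=7 with g = 0.05; discount at r = 0.169.
D_1 = 3.0202
D_2 = 3.8327
D_3 = 4.8636
D_4 = 5.3554
D_5 = 5.8968
D_6 = 6.4930
D_7 = 7.1494
TV_7 = 7.5069/(0.169−0.05) = 63.0828
P₀ = Σ Dₜ/(1+r)ᵗ + TV_7/(1+r)^7 = 40.0873

CHF 40.09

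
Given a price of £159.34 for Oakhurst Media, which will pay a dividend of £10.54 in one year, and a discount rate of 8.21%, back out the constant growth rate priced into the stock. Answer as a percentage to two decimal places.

1.60%

From P₀ = D₁/(r − g), the implied growth is g = r − D₁/P₀.
g = 0.0821 − 10.54/159.34 = 0.0821 − 0.06615 = 0.01595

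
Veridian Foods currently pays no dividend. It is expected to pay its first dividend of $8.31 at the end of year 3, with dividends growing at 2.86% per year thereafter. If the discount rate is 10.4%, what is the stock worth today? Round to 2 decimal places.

$90.43

Deferred-dividend DDM. At t=2 the remaining stream is a growing perpetuity with first payment D_3 = 8.31.
V_2 = D_3/(r−g) = 8.31/(0.104−0.0286) = 110.2122
P₀ = V_2/(1+r)^2 = 110.2122/(1+0.104)^2 = 90.4256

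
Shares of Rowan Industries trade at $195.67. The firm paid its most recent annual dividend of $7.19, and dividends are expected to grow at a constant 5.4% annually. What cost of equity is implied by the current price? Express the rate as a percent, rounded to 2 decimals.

Rearranging the constant-growth DDM: r = D₁/P₀ + g.
D₁ = 7.19 × (1 + 0.054) = 7.5783.
r = 7.5783 / 195.67 + 0.054 = 0.03873 + 0.054 = 0.09273

9.27%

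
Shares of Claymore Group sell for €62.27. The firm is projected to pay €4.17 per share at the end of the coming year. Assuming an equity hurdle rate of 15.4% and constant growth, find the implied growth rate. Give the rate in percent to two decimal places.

8.70%

From P₀ = D₁/(r − g), the implied growth is g = r − D₁/P₀.
g = 0.154 − 4.17/62.27 = 0.154 − 0.06697 = 0.08703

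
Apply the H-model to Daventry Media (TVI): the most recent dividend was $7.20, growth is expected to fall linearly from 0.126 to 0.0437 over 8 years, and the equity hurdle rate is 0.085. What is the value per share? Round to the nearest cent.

H-model: P₀ = D₀[(1+g_L) + H(g_S−g_L)]/(r−g_L), with H = 8/2 = 4.
P₀ = 7.20 × [(1+0.0437) + 4×(0.126−0.0437)] / (0.085−0.0437)
   = 7.20 × 1.3729 / 0.0413 = 239.3433

$239.34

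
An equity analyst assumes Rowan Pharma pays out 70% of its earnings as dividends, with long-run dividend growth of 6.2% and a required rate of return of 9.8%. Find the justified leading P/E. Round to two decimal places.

19.44

Justified leading P/E = b/(r−g) = 0.70/(0.098−0.062) = 19.4444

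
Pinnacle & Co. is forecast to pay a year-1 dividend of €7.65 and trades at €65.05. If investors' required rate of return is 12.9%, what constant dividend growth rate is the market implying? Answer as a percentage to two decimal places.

From P₀ = D₁/(r − g), the implied growth is g = r − D₁/P₀.
g = 0.129 − 7.65/65.05 = 0.129 − 0.11760 = 0.01140

1.14%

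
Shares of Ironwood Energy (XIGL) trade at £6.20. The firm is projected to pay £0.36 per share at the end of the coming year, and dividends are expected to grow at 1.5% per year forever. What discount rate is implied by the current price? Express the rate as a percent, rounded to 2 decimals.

7.31%

Rearranging the constant-growth DDM: r = D₁/P₀ + g.
r = 0.3600 / 6.20 + 0.015 = 0.05806 + 0.015 = 0.07306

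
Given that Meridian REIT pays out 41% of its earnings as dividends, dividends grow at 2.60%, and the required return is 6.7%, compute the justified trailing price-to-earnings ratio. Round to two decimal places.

Justified trailing P/E = b(1+g)/(r−g) = 0.41×(1+0.026)/(0.067−0.026) = 10.2600

10.26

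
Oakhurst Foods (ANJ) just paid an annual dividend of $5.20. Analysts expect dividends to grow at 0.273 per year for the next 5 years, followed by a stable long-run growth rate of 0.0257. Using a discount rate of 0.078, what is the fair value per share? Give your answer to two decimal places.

Two-stage DDM. Project D₁…D_5 at 0.273, terminal growth 0.0257, discount at r = 0.078.
D_1 = 6.6196
D_2 = 8.4268
D_3 = 10.7273
D_4 = 13.6558
D_5 = 17.3838
Terminal value at t=5: TV = D_6/(r−g) = 17.8306/(0.078−0.0257) = 340.9291
P₀ = 6.6196/(1+0.078)^1 + 8.4268/(1+0.078)^2 + 10.7273/(1+0.078)^3 + 13.6558/(1+0.078)^4 + 17.3838/(1+0.078)^5 + 340.9291/(1+0.078)^5 = 278.1996

$278.20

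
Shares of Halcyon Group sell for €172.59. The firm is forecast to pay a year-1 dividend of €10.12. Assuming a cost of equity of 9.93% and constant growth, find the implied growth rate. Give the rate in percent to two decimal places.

4.07%

From P₀ = D₁/(r − g), the implied growth is g = r − D₁/P₀.
g = 0.0993 − 10.12/172.59 = 0.0993 − 0.05864 = 0.04066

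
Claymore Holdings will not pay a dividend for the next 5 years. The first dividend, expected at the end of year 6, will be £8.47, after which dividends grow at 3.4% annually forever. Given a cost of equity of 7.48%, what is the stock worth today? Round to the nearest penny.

£144.74

Deferred-dividend DDM. At t=5 the remaining stream is a growing perpetuity with first payment D_6 = 8.47.
V_5 = D_6/(r−g) = 8.47/(0.0748−0.034) = 207.5980
P₀ = V_5/(1+r)^5 = 207.5980/(1+0.0748)^5 = 144.7388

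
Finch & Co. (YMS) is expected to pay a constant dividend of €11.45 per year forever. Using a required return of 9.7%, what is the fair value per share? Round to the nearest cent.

€118.04

Zero-growth DDM (perpetuity): P₀ = D/r = 11.45 / 0.097 = 118.0412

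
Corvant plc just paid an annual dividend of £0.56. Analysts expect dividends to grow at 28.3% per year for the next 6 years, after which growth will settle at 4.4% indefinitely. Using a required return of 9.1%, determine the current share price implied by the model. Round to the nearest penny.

£39.06

Two-stage DDM. Project D₁…D_6 at 0.283, terminal growth 0.044, discount at r = 0.091.
D_1 = 0.7185
D_2 = 0.9218
D_3 = 1.1827
D_4 = 1.5174
D_5 = 1.9468
D_6 = 2.4977
Terminal value at t=6: TV = D_7/(r−g) = 2.6076/(0.091−0.044) = 55.4818
P₀ = 0.7185/(1+0.091)^1 + 0.9218/(1+0.091)^2 + 1.1827/(1+0.091)^3 + 1.5174/(1+0.091)^4 + 1.9468/(1+0.091)^5 + 2.4977/(1+0.091)^6 + 55.4818/(1+0.091)^6 = 39.0559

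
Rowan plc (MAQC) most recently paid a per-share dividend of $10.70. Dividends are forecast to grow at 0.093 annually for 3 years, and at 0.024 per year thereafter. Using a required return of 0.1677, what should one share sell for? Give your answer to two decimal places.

Two-stage DDM. Project D₁…D_3 at 0.093, terminal growth 0.024, discount at r = 0.1677.
D_1 = 11.6951
D_2 = 12.7827
D_3 = 13.9715
Terminal value at t=3: TV = D_4/(r−g) = 14.3069/(0.1677−0.024) = 99.5606
P₀ = 11.6951/(1+0.1677)^1 + 12.7827/(1+0.1677)^2 + 13.9715/(1+0.1677)^3 + 99.5606/(1+0.1677)^3 = 90.6961

$90.70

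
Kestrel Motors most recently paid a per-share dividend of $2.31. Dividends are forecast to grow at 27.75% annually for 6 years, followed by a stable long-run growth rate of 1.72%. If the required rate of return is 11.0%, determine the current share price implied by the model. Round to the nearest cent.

Two-stage DDM. Project D₁…D_6 at 0.2775, terminal growth 0.0172, discount at r = 0.11.
D_1 = 2.9510
D_2 = 3.7699
D_3 = 4.8161
D_4 = 6.1526
D_5 = 7.8599
D_6 = 10.0410
Terminal value at t=6: TV = D_7/(r−g) = 10.2137/(0.11−0.0172) = 110.0616
P₀ = 2.9510/(1+0.11)^1 + 3.7699/(1+0.11)^2 + 4.8161/(1+0.11)^3 + 6.1526/(1+0.11)^4 + 7.8599/(1+0.11)^5 + 10.0410/(1+0.11)^6 + 110.0616/(1+0.11)^6 = 82.1689

$82.17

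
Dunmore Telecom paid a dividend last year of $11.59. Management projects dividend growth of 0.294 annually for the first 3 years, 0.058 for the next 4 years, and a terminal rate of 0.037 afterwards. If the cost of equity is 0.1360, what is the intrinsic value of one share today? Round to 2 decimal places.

$237.90

Three-stage DDM. Project D₁…D_7; terminal Gordon value at t=7 with g = 0.037; discount at r = 0.136.
D_1 = 14.9975
D_2 = 19.4067
D_3 = 25.1123
D_4 = 26.5688
D_5 = 28.1098
D_6 = 29.7402
D_7 = 31.4651
TV_7 = 32.6293/(0.136−0.037) = 329.5888
P₀ = Σ Dₜ/(1+r)ᵗ + TV_7/(1+r)^7 = 237.9046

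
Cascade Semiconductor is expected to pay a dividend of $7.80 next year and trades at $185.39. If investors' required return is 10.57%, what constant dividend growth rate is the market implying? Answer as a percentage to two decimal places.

6.36%

From P₀ = D₁/(r − g), the implied growth is g = r − D₁/P₀.
g = 0.1057 − 7.80/185.39 = 0.1057 − 0.04207 = 0.06363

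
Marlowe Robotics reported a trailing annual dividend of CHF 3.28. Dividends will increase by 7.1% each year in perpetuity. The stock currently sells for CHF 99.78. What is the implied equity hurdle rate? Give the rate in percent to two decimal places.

10.62%

Rearranging the constant-growth DDM: r = D₁/P₀ + g.
D₁ = 3.28 × (1 + 0.071) = 3.5129.
r = 3.5129 / 99.78 + 0.071 = 0.03521 + 0.071 = 0.10621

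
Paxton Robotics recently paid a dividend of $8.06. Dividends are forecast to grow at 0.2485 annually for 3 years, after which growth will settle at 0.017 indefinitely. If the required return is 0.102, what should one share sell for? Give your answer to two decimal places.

Two-stage DDM. Project D₁…D_3 at 0.2485, terminal growth 0.017, discount at r = 0.102.
D_1 = 10.0629
D_2 = 12.5635
D_3 = 15.6856
Terminal value at t=3: TV = D_4/(r−g) = 15.9522/(0.102−0.017) = 187.6734
P₀ = 10.0629/(1+0.102)^1 + 12.5635/(1+0.102)^2 + 15.6856/(1+0.102)^3 + 187.6734/(1+0.102)^3 = 171.4332

$171.43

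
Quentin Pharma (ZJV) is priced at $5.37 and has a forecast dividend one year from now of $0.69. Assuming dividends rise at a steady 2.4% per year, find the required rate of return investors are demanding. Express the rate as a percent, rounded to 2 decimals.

15.25%

Rearranging the constant-growth DDM: r = D₁/P₀ + g.
r = 0.6900 / 5.37 + 0.024 = 0.12849 + 0.024 = 0.15249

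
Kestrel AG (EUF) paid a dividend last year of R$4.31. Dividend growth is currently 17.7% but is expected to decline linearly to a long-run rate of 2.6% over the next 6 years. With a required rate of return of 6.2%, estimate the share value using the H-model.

R$177.07

H-model: P₀ = D₀[(1+g_L) + H(g_S−g_L)]/(r−g_L), with H = 6/2 = 3.
P₀ = 4.31 × [(1+0.026) + 3×(0.177−0.026)] / (0.062−0.026)
   = 4.31 × 1.4790 / 0.036 = 177.0692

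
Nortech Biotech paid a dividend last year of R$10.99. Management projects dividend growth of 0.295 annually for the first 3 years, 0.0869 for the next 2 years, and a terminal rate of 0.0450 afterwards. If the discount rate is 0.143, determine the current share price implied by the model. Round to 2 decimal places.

Three-stage DDM. Project D₁…D_5; terminal Gordon value at t=5 with g = 0.045; discount at r = 0.143.
D_1 = 14.2320
D_2 = 18.4305
D_3 = 23.8675
D_4 = 25.9416
D_5 = 28.1959
TV_5 = 29.4647/(0.143−0.045) = 300.6605
P₀ = Σ Dₜ/(1+r)ᵗ + TV_5/(1+r)^5 = 226.3091

R$226.31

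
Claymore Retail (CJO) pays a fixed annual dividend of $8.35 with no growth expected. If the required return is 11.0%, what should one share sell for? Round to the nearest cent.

Zero-growth DDM (perpetuity): P₀ = D/r = 8.35 / 0.11 = 75.9091

$75.91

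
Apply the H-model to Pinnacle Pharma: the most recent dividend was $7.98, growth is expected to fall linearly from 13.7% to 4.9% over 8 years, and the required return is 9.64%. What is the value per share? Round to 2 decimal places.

$235.86

H-model: P₀ = D₀[(1+g_L) + H(g_S−g_L)]/(r−g_L), with H = 8/2 = 4.
P₀ = 7.98 × [(1+0.049) + 4×(0.137−0.049)] / (0.0964−0.049)
   = 7.98 × 1.4010 / 0.0474 = 235.8646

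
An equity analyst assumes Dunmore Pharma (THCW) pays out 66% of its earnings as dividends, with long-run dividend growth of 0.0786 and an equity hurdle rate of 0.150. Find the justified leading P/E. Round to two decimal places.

9.24

Justified leading P/E = b/(r−g) = 0.66/(0.15−0.0786) = 9.2437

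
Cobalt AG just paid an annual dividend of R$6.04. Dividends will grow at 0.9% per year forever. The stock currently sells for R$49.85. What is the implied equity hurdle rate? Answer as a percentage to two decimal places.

Rearranging the constant-growth DDM: r = D₁/P₀ + g.
D₁ = 6.04 × (1 + 0.009) = 6.0944.
r = 6.0944 / 49.85 + 0.009 = 0.12225 + 0.009 = 0.13125

13.13%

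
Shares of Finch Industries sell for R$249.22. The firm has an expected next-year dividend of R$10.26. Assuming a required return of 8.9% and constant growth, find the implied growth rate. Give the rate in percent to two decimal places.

4.78%

From P₀ = D₁/(r − g), the implied growth is g = r − D₁/P₀.
g = 0.089 − 10.26/249.22 = 0.089 − 0.04117 = 0.04783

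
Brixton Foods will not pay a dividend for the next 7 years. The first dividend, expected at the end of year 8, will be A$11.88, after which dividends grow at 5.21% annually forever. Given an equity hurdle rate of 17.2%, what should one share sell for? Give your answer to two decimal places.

A$32.62

Deferred-dividend DDM. At t=7 the remaining stream is a growing perpetuity with first payment D_8 = 11.88.
V_7 = D_8/(r−g) = 11.88/(0.172−0.0521) = 99.0826
P₀ = V_7/(1+r)^7 = 99.0826/(1+0.172)^7 = 32.6215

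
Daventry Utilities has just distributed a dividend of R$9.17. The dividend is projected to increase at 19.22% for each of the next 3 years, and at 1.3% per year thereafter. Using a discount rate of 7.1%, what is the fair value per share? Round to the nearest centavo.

Two-stage DDM. Project D₁…D_3 at 0.1922, terminal growth 0.013, discount at r = 0.071.
D_1 = 10.9325
D_2 = 13.0337
D_3 = 15.5388
Terminal value at t=3: TV = D_4/(r−g) = 15.7408/(0.071−0.013) = 271.3927
P₀ = 10.9325/(1+0.071)^1 + 13.0337/(1+0.071)^2 + 15.5388/(1+0.071)^3 + 271.3927/(1+0.071)^3 = 255.1367

R$255.14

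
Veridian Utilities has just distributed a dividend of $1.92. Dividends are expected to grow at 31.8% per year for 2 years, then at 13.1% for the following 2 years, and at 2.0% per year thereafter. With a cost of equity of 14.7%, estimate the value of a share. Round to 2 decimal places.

$29.50

Three-stage DDM. Project D₁…D_4; terminal Gordon value at t=4 with g = 0.02; discount at r = 0.147.
D_1 = 2.5306
D_2 = 3.3353
D_3 = 3.7722
D_4 = 4.2664
TV_4 = 4.3517/(0.147−0.02) = 34.2652
P₀ = Σ Dₜ/(1+r)ᵗ + TV_4/(1+r)^4 = 29.5032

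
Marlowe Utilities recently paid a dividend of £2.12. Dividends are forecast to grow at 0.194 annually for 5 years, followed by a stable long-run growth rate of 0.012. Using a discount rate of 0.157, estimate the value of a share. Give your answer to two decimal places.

Two-stage DDM. Project D₁…D_5 at 0.194, terminal growth 0.012, discount at r = 0.157.
D_1 = 2.5313
D_2 = 3.0223
D_3 = 3.6087
D_4 = 4.3088
D_5 = 5.1447
Terminal value at t=5: TV = D_6/(r−g) = 5.2064/(0.157−0.012) = 35.9062
P₀ = 2.5313/(1+0.157)^1 + 3.0223/(1+0.157)^2 + 3.6087/(1+0.157)^3 + 4.3088/(1+0.157)^4 + 5.1447/(1+0.157)^5 + 35.9062/(1+0.157)^5 = 28.9796

£28.98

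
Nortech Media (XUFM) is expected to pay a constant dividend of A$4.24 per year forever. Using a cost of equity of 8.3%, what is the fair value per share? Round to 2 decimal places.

A$51.08

Zero-growth DDM (perpetuity): P₀ = D/r = 4.24 / 0.083 = 51.0843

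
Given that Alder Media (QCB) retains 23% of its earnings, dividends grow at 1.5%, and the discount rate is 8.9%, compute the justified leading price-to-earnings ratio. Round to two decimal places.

Payout ratio b = 1 − 0.23 = 0.77.
Justified leading P/E = b/(r−g) = 0.77/(0.089−0.015) = 10.4054

10.41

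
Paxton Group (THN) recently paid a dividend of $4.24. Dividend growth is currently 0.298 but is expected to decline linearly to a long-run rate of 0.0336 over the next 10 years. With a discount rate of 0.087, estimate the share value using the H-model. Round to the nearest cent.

H-model: P₀ = D₀[(1+g_L) + H(g_S−g_L)]/(r−g_L), with H = 10/2 = 5.
P₀ = 4.24 × [(1+0.0336) + 5×(0.298−0.0336)] / (0.087−0.0336)
   = 4.24 × 2.3556 / 0.0534 = 187.0364

$187.04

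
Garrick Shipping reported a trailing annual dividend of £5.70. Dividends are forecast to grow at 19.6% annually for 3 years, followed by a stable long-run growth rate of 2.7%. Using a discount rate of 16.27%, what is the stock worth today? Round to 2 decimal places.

£65.05

Two-stage DDM. Project D₁…D_3 at 0.196, terminal growth 0.027, discount at r = 0.1627.
D_1 = 6.8172
D_2 = 8.1534
D_3 = 9.7514
Terminal value at t=3: TV = D_4/(r−g) = 10.0147/(0.1627−0.027) = 73.8004
P₀ = 6.8172/(1+0.1627)^1 + 8.1534/(1+0.1627)^2 + 9.7514/(1+0.1627)^3 + 73.8004/(1+0.1627)^3 = 65.0505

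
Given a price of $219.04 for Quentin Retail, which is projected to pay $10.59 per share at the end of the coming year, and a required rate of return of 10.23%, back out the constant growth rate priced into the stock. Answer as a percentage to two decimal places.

5.40%

From P₀ = D₁/(r − g), the implied growth is g = r − D₁/P₀.
g = 0.1023 − 10.59/219.04 = 0.1023 − 0.04835 = 0.05395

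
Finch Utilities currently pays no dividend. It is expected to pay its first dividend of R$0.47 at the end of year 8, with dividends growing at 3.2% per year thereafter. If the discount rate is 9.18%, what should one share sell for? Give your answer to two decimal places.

Deferred-dividend DDM. At t=7 the remaining stream is a growing perpetuity with first payment D_8 = 0.47.
V_7 = D_8/(r−g) = 0.47/(0.0918−0.032) = 7.8595
P₀ = V_7/(1+r)^7 = 7.8595/(1+0.0918)^7 = 4.2501

R$4.25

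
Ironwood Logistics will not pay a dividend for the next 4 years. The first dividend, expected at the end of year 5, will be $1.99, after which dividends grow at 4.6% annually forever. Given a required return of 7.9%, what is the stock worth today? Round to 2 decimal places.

Deferred-dividend DDM. At t=4 the remaining stream is a growing perpetuity with first payment D_5 = 1.99.
V_4 = D_5/(r−g) = 1.99/(0.079−0.046) = 60.3030
P₀ = V_4/(1+r)^4 = 60.3030/(1+0.079)^4 = 44.4891

$44.49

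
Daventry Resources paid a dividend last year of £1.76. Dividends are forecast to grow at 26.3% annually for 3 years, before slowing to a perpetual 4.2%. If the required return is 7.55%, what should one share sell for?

£96.00

Two-stage DDM. Project D₁…D_3 at 0.263, terminal growth 0.042, discount at r = 0.0755.
D_1 = 2.2229
D_2 = 2.8075
D_3 = 3.5459
Terminal value at t=3: TV = D_4/(r−g) = 3.6948/(0.0755−0.042) = 110.2924
P₀ = 2.2229/(1+0.0755)^1 + 2.8075/(1+0.0755)^2 + 3.5459/(1+0.0755)^3 + 110.2924/(1+0.0755)^3 = 96.0016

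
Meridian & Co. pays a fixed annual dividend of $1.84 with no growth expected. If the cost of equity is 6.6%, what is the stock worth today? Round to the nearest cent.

Zero-growth DDM (perpetuity): P₀ = D/r = 1.84 / 0.066 = 27.8788

$27.88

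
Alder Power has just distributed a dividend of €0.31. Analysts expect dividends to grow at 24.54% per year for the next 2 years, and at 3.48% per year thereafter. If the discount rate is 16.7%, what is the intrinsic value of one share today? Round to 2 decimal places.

€3.45

Two-stage DDM. Project D₁…D_2 at 0.2454, terminal growth 0.0348, discount at r = 0.167.
D_1 = 0.3861
D_2 = 0.4808
Terminal value at t=2: TV = D_3/(r−g) = 0.4975/(0.167−0.0348) = 3.7636
P₀ = 0.3861/(1+0.167)^1 + 0.4808/(1+0.167)^2 + 3.7636/(1+0.167)^2 = 3.4474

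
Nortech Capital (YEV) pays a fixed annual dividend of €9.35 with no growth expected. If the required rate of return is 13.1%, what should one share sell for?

Zero-growth DDM (perpetuity): P₀ = D/r = 9.35 / 0.131 = 71.3740

€71.37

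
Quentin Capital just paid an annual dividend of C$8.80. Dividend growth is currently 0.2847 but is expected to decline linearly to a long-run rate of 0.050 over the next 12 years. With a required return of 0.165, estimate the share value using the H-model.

H-model: P₀ = D₀[(1+g_L) + H(g_S−g_L)]/(r−g_L), with H = 12/2 = 6.
P₀ = 8.80 × [(1+0.05) + 6×(0.2847−0.05)] / (0.165−0.05)
   = 8.80 × 2.4582 / 0.115 = 188.1057

C$188.11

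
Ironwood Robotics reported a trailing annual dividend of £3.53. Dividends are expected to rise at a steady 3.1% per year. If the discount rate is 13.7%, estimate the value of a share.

Gordon growth model: P₀ = D₁/(r − g). D₁ = 3.53 × (1 + 0.031) = 3.6394.
P₀ = 3.6394 / (0.137 − 0.031) = 3.6394 / 0.106 = 34.3342

£34.33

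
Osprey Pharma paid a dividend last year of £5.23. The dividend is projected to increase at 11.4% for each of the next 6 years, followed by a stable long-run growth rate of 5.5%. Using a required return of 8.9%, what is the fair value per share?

Two-stage DDM. Project D₁…D_6 at 0.114, terminal growth 0.055, discount at r = 0.089.
D_1 = 5.8262
D_2 = 6.4904
D_3 = 7.2303
D_4 = 8.0546
D_5 = 8.9728
D_6 = 9.9957
Terminal value at t=6: TV = D_7/(r−g) = 10.5455/(0.089−0.055) = 310.1604
P₀ = 5.8262/(1+0.089)^1 + 6.4904/(1+0.089)^2 + 7.2303/(1+0.089)^3 + 8.0546/(1+0.089)^4 + 8.9728/(1+0.089)^5 + 9.9957/(1+0.089)^6 + 310.1604/(1+0.089)^6 = 219.9599

£219.96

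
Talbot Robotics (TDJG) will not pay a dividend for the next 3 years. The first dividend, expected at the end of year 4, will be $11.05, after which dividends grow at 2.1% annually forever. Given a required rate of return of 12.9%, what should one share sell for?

Deferred-dividend DDM. At t=3 the remaining stream is a growing perpetuity with first payment D_4 = 11.05.
V_3 = D_4/(r−g) = 11.05/(0.129−0.021) = 102.3148
P₀ = V_3/(1+r)^3 = 102.3148/(1+0.129)^3 = 71.0979

$71.10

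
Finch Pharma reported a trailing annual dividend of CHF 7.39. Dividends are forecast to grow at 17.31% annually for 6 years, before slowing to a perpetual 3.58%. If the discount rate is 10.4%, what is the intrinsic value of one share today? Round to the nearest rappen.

Two-stage DDM. Project D₁…D_6 at 0.1731, terminal growth 0.0358, discount at r = 0.104.
D_1 = 8.6692
D_2 = 10.1698
D_3 = 11.9302
D_4 = 13.9954
D_5 = 16.4180
D_6 = 19.2599
Terminal value at t=6: TV = D_7/(r−g) = 19.9494/(0.104−0.0358) = 292.5137
P₀ = 8.6692/(1+0.104)^1 + 10.1698/(1+0.104)^2 + 11.9302/(1+0.104)^3 + 13.9954/(1+0.104)^4 + 16.4180/(1+0.104)^5 + 19.2599/(1+0.104)^6 + 292.5137/(1+0.104)^6 = 216.6918

CHF 216.69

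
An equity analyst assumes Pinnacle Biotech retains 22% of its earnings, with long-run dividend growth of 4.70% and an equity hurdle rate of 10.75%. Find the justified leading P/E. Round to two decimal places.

12.89

Payout ratio b = 1 − 0.22 = 0.78.
Justified leading P/E = b/(r−g) = 0.78/(0.1075−0.047) = 12.8926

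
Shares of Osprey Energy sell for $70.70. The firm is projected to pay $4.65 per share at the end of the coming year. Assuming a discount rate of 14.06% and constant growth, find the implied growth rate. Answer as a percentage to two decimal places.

7.48%

From P₀ = D₁/(r − g), the implied growth is g = r − D₁/P₀.
g = 0.1406 − 4.65/70.70 = 0.1406 − 0.06577 = 0.07483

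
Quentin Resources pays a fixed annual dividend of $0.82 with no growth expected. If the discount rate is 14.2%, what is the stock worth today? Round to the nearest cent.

Zero-growth DDM (perpetuity): P₀ = D/r = 0.82 / 0.142 = 5.7746

$5.77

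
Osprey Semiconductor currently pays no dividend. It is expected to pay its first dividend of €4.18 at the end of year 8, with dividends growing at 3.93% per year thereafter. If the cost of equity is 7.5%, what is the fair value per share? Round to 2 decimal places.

Deferred-dividend DDM. At t=7 the remaining stream is a growing perpetuity with first payment D_8 = 4.18.
V_7 = D_8/(r−g) = 4.18/(0.075−0.0393) = 117.0868
P₀ = V_7/(1+r)^7 = 117.0868/(1+0.075)^7 = 70.5747

€70.57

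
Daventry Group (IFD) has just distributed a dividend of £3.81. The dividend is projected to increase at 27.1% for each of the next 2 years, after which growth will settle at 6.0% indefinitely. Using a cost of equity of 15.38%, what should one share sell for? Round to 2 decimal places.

£61.07

Two-stage DDM. Project D₁…D_2 at 0.271, terminal growth 0.06, discount at r = 0.1538.
D_1 = 4.8425
D_2 = 6.1548
Terminal value at t=2: TV = D_3/(r−g) = 6.5241/(0.1538−0.06) = 69.5535
P₀ = 4.8425/(1+0.1538)^1 + 6.1548/(1+0.1538)^2 + 69.5535/(1+0.1538)^2 = 61.0669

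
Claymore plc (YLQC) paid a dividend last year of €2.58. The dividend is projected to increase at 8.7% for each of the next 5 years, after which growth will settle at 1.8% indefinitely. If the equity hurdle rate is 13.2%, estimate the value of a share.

€30.25

Two-stage DDM. Project D₁…D_5 at 0.087, terminal growth 0.018, discount at r = 0.132.
D_1 = 2.8045
D_2 = 3.0484
D_3 = 3.3137
D_4 = 3.6020
D_5 = 3.9153
Terminal value at t=5: TV = D_6/(r−g) = 3.9858/(0.132−0.018) = 34.9631
P₀ = 2.8045/(1+0.132)^1 + 3.0484/(1+0.132)^2 + 3.3137/(1+0.132)^3 + 3.6020/(1+0.132)^4 + 3.9153/(1+0.132)^5 + 34.9631/(1+0.132)^5 = 30.2503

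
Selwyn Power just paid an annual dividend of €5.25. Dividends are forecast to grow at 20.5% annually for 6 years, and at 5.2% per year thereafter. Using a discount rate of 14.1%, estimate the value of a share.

€124.39

Two-stage DDM. Project D₁…D_6 at 0.205, terminal growth 0.052, discount at r = 0.141.
D_1 = 6.3262
D_2 = 7.6231
D_3 = 9.1859
D_4 = 11.0690
D_5 = 13.3381
D_6 = 16.0724
Terminal value at t=6: TV = D_7/(r−g) = 16.9082/(0.141−0.052) = 189.9798
P₀ = 6.3262/(1+0.141)^1 + 7.6231/(1+0.141)^2 + 9.1859/(1+0.141)^3 + 11.0690/(1+0.141)^4 + 13.3381/(1+0.141)^5 + 16.0724/(1+0.141)^6 + 189.9798/(1+0.141)^6 = 124.3938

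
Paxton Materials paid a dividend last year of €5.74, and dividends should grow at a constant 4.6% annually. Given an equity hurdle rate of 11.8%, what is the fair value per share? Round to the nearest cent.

€83.39

Gordon growth model: P₀ = D₁/(r − g). D₁ = 5.74 × (1 + 0.046) = 6.0040.
P₀ = 6.0040 / (0.118 − 0.046) = 6.0040 / 0.072 = 83.3894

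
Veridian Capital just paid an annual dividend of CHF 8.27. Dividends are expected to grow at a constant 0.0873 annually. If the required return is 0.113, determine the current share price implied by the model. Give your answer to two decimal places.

Gordon growth model: P₀ = D₁/(r − g). D₁ = 8.27 × (1 + 0.0873) = 8.9920.
P₀ = 8.9920 / (0.113 − 0.0873) = 8.9920 / 0.0257 = 349.8821

CHF 349.88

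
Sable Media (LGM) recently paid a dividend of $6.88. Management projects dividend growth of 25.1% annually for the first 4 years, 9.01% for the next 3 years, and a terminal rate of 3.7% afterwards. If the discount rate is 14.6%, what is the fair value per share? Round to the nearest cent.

Three-stage DDM. Project D₁…D_7; terminal Gordon value at t=7 with g = 0.037; discount at r = 0.146.
D_1 = 8.6069
D_2 = 10.7672
D_3 = 13.4698
D_4 = 16.8507
D_5 = 18.3689
D_6 = 20.0240
D_7 = 21.8281
TV_7 = 22.6358/(0.146−0.037) = 207.6677
P₀ = Σ Dₜ/(1+r)ᵗ + TV_7/(1+r)^7 = 140.9672

$140.97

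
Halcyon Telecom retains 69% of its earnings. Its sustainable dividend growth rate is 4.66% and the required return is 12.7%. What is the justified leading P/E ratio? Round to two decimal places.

3.86

Payout ratio b = 1 − 0.69 = 0.31.
Justified leading P/E = b/(r−g) = 0.31/(0.127−0.0466) = 3.8557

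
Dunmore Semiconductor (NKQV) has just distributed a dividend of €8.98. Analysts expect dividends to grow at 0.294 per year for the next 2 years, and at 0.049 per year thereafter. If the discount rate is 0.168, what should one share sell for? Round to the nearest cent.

€118.13

Two-stage DDM. Project D₁…D_2 at 0.294, terminal growth 0.049, discount at r = 0.168.
D_1 = 11.6201
D_2 = 15.0364
Terminal value at t=2: TV = D_3/(r−g) = 15.7732/(0.168−0.049) = 132.5481
P₀ = 11.6201/(1+0.168)^1 + 15.0364/(1+0.168)^2 + 132.5481/(1+0.168)^2 = 118.1308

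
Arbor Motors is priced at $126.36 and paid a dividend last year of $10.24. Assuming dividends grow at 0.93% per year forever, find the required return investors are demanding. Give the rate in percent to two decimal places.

Rearranging the constant-growth DDM: r = D₁/P₀ + g.
D₁ = 10.24 × (1 + 0.0093) = 10.3352.
r = 10.3352 / 126.36 + 0.0093 = 0.08179 + 0.0093 = 0.09109

9.11%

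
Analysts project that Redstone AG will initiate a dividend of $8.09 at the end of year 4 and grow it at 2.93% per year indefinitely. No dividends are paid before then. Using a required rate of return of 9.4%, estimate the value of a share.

$95.50

Deferred-dividend DDM. At t=3 the remaining stream is a growing perpetuity with first payment D_4 = 8.09.
V_3 = D_4/(r−g) = 8.09/(0.094−0.0293) = 125.0386
P₀ = V_3/(1+r)^3 = 125.0386/(1+0.094)^3 = 95.4976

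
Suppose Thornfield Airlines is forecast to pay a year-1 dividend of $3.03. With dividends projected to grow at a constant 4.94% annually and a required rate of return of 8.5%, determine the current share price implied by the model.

$85.11

Gordon growth model: P₀ = D₁/(r − g), with D₁ = 3.03 given directly.
P₀ = 3.0300 / (0.085 − 0.0494) = 3.0300 / 0.0356 = 85.1124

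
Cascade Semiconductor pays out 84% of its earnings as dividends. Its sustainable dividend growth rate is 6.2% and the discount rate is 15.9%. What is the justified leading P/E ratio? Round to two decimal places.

8.66

Justified leading P/E = b/(r−g) = 0.84/(0.159−0.062) = 8.6598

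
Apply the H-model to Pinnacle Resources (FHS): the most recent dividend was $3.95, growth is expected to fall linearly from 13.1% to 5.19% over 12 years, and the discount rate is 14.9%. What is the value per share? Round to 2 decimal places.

$62.10

H-model: P₀ = D₀[(1+g_L) + H(g_S−g_L)]/(r−g_L), with H = 12/2 = 6.
P₀ = 3.95 × [(1+0.0519) + 6×(0.131−0.0519)] / (0.149−0.0519)
   = 3.95 × 1.5265 / 0.0971 = 62.0976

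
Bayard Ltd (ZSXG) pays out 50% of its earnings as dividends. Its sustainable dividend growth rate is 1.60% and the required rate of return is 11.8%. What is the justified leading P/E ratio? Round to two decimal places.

4.90

Justified leading P/E = b/(r−g) = 0.50/(0.118−0.016) = 4.9020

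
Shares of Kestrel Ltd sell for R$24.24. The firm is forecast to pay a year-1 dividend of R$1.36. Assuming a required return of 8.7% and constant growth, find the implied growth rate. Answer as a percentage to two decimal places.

3.09%

From P₀ = D₁/(r − g), the implied growth is g = r − D₁/P₀.
g = 0.087 − 1.36/24.24 = 0.087 − 0.05611 = 0.03089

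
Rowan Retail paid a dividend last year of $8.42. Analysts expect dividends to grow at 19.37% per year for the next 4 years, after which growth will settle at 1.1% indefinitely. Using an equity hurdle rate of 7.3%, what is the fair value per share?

Two-stage DDM. Project D₁…D_4 at 0.1937, terminal growth 0.011, discount at r = 0.073.
D_1 = 10.0510
D_2 = 11.9978
D_3 = 14.3218
D_4 = 17.0959
Terminal value at t=4: TV = D_5/(r−g) = 17.2840/(0.073−0.011) = 278.7740
P₀ = 10.0510/(1+0.073)^1 + 11.9978/(1+0.073)^2 + 14.3218/(1+0.073)^3 + 17.0959/(1+0.073)^4 + 278.7740/(1+0.073)^4 = 254.5851

$254.59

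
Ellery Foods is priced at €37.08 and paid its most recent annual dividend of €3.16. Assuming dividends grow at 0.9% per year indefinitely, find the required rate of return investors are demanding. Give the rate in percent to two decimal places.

Rearranging the constant-growth DDM: r = D₁/P₀ + g.
D₁ = 3.16 × (1 + 0.009) = 3.1884.
r = 3.1884 / 37.08 + 0.009 = 0.08599 + 0.009 = 0.09499

9.50%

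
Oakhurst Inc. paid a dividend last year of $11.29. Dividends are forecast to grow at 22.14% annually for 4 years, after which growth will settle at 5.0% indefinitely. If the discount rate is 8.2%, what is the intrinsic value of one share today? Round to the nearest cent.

$663.23

Two-stage DDM. Project D₁…D_4 at 0.2214, terminal growth 0.05, discount at r = 0.082.
D_1 = 13.7896
D_2 = 16.8426
D_3 = 20.5716
D_4 = 25.1261
Terminal value at t=4: TV = D_5/(r−g) = 26.3824/(0.082−0.05) = 824.4511
P₀ = 13.7896/(1+0.082)^1 + 16.8426/(1+0.082)^2 + 20.5716/(1+0.082)^3 + 25.1261/(1+0.082)^4 + 824.4511/(1+0.082)^4 = 663.2314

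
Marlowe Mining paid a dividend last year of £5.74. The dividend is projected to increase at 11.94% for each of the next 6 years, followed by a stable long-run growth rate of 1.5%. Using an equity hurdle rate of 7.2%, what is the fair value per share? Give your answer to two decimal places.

Two-stage DDM. Project D₁…D_6 at 0.1194, terminal growth 0.015, discount at r = 0.072.
D_1 = 6.4254
D_2 = 7.1925
D_3 = 8.0513
D_4 = 9.0127
D_5 = 10.0888
D_6 = 11.2934
Terminal value at t=6: TV = D_7/(r−g) = 11.4628/(0.072−0.015) = 201.1013
P₀ = 6.4254/(1+0.072)^1 + 7.1925/(1+0.072)^2 + 8.0513/(1+0.072)^3 + 9.0127/(1+0.072)^4 + 10.0888/(1+0.072)^5 + 11.2934/(1+0.072)^6 + 201.1013/(1+0.072)^6 = 172.6897

£172.69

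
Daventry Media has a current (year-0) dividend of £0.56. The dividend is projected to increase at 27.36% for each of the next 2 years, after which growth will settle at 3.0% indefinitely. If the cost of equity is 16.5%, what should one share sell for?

£6.39

Two-stage DDM. Project D₁…D_2 at 0.2736, terminal growth 0.03, discount at r = 0.165.
D_1 = 0.7132
D_2 = 0.9084
Terminal value at t=2: TV = D_3/(r−g) = 0.9356/(0.165−0.03) = 6.9304
P₀ = 0.7132/(1+0.165)^1 + 0.9084/(1+0.165)^2 + 6.9304/(1+0.165)^2 = 6.3878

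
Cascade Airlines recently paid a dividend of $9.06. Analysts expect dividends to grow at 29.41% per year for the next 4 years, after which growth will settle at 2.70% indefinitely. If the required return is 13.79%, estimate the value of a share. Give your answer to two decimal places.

$190.86

Two-stage DDM. Project D₁…D_4 at 0.2941, terminal growth 0.027, discount at r = 0.1379.
D_1 = 11.7245
D_2 = 15.1727
D_3 = 19.6350
D_4 = 25.4097
Terminal value at t=4: TV = D_5/(r−g) = 26.0958/(0.1379−0.027) = 235.3089
P₀ = 11.7245/(1+0.1379)^1 + 15.1727/(1+0.1379)^2 + 19.6350/(1+0.1379)^3 + 25.4097/(1+0.1379)^4 + 235.3089/(1+0.1379)^4 = 190.8574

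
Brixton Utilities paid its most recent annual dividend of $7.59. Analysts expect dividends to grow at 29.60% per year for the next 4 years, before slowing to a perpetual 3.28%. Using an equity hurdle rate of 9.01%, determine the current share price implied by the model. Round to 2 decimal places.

$320.98

Two-stage DDM. Project D₁…D_4 at 0.296, terminal growth 0.0328, discount at r = 0.0901.
D_1 = 9.8366
D_2 = 12.7483
D_3 = 16.5218
D_4 = 21.4122
Terminal value at t=4: TV = D_5/(r−g) = 22.1145/(0.0901−0.0328) = 385.9432
P₀ = 9.8366/(1+0.0901)^1 + 12.7483/(1+0.0901)^2 + 16.5218/(1+0.0901)^3 + 21.4122/(1+0.0901)^4 + 385.9432/(1+0.0901)^4 = 320.9809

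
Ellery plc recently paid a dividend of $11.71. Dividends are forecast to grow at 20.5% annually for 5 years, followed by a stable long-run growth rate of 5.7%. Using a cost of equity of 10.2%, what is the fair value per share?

$507.14

Two-stage DDM. Project D₁…D_5 at 0.205, terminal growth 0.057, discount at r = 0.102.
D_1 = 14.1106
D_2 = 17.0032
D_3 = 20.4889
D_4 = 24.6891
D_5 = 29.7504
Terminal value at t=5: TV = D_6/(r−g) = 31.4461/(0.102−0.057) = 698.8027
P₀ = 14.1106/(1+0.102)^1 + 17.0032/(1+0.102)^2 + 20.4889/(1+0.102)^3 + 24.6891/(1+0.102)^4 + 29.7504/(1+0.102)^5 + 698.8027/(1+0.102)^5 = 507.1406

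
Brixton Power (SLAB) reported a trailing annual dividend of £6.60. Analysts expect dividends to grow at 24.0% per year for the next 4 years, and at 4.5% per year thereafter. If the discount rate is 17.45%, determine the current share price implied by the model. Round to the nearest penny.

£96.46

Two-stage DDM. Project D₁…D_4 at 0.24, terminal growth 0.045, discount at r = 0.1745.
D_1 = 8.1840
D_2 = 10.1482
D_3 = 12.5837
D_4 = 15.6038
Terminal value at t=4: TV = D_5/(r−g) = 16.3060/(0.1745−0.045) = 125.9149
P₀ = 8.1840/(1+0.1745)^1 + 10.1482/(1+0.1745)^2 + 12.5837/(1+0.1745)^3 + 15.6038/(1+0.1745)^4 + 125.9149/(1+0.1745)^4 = 96.4624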